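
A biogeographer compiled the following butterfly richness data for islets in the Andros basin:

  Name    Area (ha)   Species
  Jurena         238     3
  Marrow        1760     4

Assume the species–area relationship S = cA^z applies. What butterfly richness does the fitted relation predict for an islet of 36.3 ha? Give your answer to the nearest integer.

2

z = ln(4/3) / ln(1760/238) = 0.2877 / 2.0008 = 0.1438
c = 3 / 238^0.1438 = 3 / 2.196 = 1.366
S₃ = 1.366 × 36.3^0.1438 = 1.366 × 1.676 ≈ 2.289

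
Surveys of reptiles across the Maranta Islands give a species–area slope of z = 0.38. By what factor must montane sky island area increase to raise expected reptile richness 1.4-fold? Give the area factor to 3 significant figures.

(A₂/A₁)^0.38 = 1.4, so A₂/A₁ = 1.4^(1/0.38) = 1.4^2.632
ln(A₂/A₁) = ln 1.4 / 0.38 = 0.3365 / 0.38 = 0.8855
A₂/A₁ = e^0.8855 ≈ 2.424

2.42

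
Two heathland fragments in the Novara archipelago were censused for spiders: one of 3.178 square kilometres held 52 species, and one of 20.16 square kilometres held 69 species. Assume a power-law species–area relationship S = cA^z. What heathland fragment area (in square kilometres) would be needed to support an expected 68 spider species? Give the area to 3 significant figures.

z = ln(69/52) / ln(20.16/3.178) = 0.2829 / 1.8474 = 0.1531
c = 52 / 3.178^0.1531 = 52 / 1.194 = 43.56
A = (68/43.56)^(1/0.1531) ⇒ ln A = ln(1.561)/0.1531 = 2.9084
A = e^2.9084 ≈ 18.33 square kilometres

18.3 square kilometres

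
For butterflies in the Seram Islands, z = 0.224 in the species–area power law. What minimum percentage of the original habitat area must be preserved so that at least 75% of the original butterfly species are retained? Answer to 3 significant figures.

Need (A_new/A_old)^0.224 = 0.75, so A_new/A_old = 0.75^(1/0.224) = 0.75^4.464
ln(A_new/A_old) = ln 0.75 / 0.224 = -0.2877 / 0.224 = -1.2843
A_new/A_old = e^-1.2843 ≈ 0.2768

27.7%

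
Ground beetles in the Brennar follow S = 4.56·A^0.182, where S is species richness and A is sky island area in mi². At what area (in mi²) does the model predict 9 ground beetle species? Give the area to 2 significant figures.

9 = 4.56 × A^0.182  ⇒  A^0.182 = 9/4.56 = 1.974
ln A = ln(1.974) / 0.182 = 0.6799 / 0.182 = 3.7357
A = e^3.7357 ≈ 41.92 mi²

42 mi²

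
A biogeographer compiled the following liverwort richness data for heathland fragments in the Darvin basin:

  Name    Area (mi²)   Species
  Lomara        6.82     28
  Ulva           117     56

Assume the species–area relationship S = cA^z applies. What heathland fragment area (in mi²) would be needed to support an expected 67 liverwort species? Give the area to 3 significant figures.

z = ln(56/28) / ln(117/6.82) = 0.6931 / 2.8423 = 0.2439
c = 28 / 6.82^0.2439 = 28 / 1.597 = 17.53
A = (67/17.53)^(1/0.2439) ⇒ ln A = ln(3.822)/0.2439 = 5.4976
A = e^5.4976 ≈ 244.1 mi²

244 mi²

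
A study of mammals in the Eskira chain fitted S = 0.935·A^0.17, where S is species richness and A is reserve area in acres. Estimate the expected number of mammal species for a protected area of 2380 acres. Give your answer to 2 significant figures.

S = 0.935 × 2380^0.17
ln S = ln 0.935 + 0.17 × ln 2380 = -0.0672 + 0.17 × 7.7749 = 1.2545
S = e^1.2545 ≈ 3.506

3.5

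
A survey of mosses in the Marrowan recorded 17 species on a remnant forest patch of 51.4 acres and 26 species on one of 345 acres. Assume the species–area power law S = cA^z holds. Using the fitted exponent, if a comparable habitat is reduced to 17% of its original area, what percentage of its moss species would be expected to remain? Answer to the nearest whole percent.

67%

z = ln(26/17) / ln(345/51.4) = 0.4249 / 1.9039 = 0.2232
S_new/S_old = (A_new/A_old)^z = 0.17^0.2232 = exp(0.2232 × -1.7720) = 0.6734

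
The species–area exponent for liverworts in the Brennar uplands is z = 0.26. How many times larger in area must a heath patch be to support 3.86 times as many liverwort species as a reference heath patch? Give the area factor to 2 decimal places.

(A₂/A₁)^0.26 = 3.86, so A₂/A₁ = 3.86^(1/0.26) = 3.86^3.846
ln(A₂/A₁) = ln 3.86 / 0.26 = 1.3507 / 0.26 = 5.1949
A₂/A₁ = e^5.1949 ≈ 180.3

180.35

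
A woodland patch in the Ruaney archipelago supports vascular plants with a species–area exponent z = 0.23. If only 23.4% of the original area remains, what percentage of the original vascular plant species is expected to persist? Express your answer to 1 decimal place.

S_new/S_old = (A_new/A_old)^z = 0.234^0.23
= exp(0.23 × ln 0.234) = exp(0.23 × -1.4524) = exp(-0.3341) ≈ 0.716

71.6%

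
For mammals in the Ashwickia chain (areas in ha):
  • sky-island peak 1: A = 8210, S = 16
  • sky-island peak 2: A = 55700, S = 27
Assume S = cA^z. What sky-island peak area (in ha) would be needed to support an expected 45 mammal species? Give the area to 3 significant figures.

361000 ha

z = ln(27/16) / ln(55700/8210) = 0.5232 / 1.9146 = 0.2733
c = 16 / 8210^0.2733 = 16 / 11.74 = 1.363
A = (45/1.363)^(1/0.2733) ⇒ ln A = ln(33.02)/0.2733 = 12.7969
A = e^12.7969 ≈ 361099 ha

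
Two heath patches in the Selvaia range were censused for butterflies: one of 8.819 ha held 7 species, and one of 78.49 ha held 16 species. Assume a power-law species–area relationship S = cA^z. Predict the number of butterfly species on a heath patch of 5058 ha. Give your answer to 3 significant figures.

77.3

z = ln(16/7) / ln(78.49/8.819) = 0.8267 / 2.1861 = 0.3782
c = 7 / 8.819^0.3782 = 7 / 2.278 = 3.073
S₃ = 3.073 × 5058^0.3782 = 3.073 × 25.16 ≈ 77.32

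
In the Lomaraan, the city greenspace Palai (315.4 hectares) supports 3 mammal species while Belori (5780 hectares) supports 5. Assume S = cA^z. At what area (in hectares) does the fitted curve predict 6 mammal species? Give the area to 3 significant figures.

16300 hectares

z = ln(5/3) / ln(5780/315.4) = 0.5108 / 2.9083 = 0.1756
c = 3 / 315.4^0.1756 = 3 / 2.747 = 1.092
A = (6/1.092)^(1/0.1756) ⇒ ln A = ln(5.495)/0.1756 = 9.7002
A = e^9.7002 ≈ 16321 hectares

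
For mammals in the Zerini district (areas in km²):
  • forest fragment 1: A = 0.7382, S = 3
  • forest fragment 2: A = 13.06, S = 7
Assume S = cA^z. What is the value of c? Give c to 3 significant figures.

3.28

z = ln(S₂/S₁) / ln(A₂/A₁) = ln(7/3) / ln(13.06/0.7382) = 0.8473 / 2.8731 = 0.2949
c = S₁ / A₁^z = 3 / 0.7382^0.2949 = 3 / 0.9144 = 3.281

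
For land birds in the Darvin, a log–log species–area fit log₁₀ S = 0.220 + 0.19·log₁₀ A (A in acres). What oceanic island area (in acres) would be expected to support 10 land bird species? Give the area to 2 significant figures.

10 = 1.66 × A^0.19  ⇒  A^0.19 = 10/1.66 = 6.026
ln A = ln(6.026) / 0.19 = 1.7960 / 0.19 = 9.4527
A = e^9.4527 ≈ 12743 acres

13000 acres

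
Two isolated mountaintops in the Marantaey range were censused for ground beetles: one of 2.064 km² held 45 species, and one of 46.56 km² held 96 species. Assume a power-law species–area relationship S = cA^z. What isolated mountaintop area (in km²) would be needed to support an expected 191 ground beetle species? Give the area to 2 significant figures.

z = ln(96/45) / ln(46.56/2.064) = 0.7577 / 3.1161 = 0.2432
c = 45 / 2.064^0.2432 = 45 / 1.193 = 37.73
A = (191/37.73)^(1/0.2432) ⇒ ln A = ln(5.062)/0.2432 = 6.6699
A = e^6.6699 ≈ 788.3 km²

790 km²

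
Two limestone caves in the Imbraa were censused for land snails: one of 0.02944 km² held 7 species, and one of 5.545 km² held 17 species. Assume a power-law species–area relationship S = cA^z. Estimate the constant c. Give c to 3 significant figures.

z = ln(S₂/S₁) / ln(A₂/A₁) = ln(17/7) / ln(5.545/0.02944) = 0.8873 / 5.2383 = 0.1694
c = S₁ / A₁^z = 7 / 0.02944^0.1694 = 7 / 0.5504 = 12.72

12.7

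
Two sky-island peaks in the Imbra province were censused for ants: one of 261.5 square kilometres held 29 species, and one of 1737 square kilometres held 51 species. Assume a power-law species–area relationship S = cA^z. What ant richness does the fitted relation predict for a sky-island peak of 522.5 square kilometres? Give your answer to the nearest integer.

36

z = ln(51/29) / ln(1737/261.5) = 0.5645 / 1.8935 = 0.2981
c = 29 / 261.5^0.2981 = 29 / 5.257 = 5.516
S₃ = 5.516 × 522.5^0.2981 = 5.516 × 6.462 ≈ 35.65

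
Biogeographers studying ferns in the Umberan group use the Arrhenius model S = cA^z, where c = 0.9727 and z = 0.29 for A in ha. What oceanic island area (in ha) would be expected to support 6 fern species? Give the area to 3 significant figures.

531 ha

6 = 0.9727 × A^0.29  ⇒  A^0.29 = 6/0.9727 = 6.168
ln A = ln(6.168) / 0.29 = 1.8194 / 0.29 = 6.2739
A = e^6.2739 ≈ 530.6 ha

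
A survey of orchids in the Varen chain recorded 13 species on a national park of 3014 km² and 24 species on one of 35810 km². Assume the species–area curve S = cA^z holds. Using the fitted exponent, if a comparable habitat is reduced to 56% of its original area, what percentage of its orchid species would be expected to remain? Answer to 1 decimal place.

z = ln(24/13) / ln(35810/3014) = 0.6131 / 2.4750 = 0.2477
S_new/S_old = (A_new/A_old)^z = 0.56^0.2477 = exp(0.2477 × -0.5798) = 0.8662

86.6%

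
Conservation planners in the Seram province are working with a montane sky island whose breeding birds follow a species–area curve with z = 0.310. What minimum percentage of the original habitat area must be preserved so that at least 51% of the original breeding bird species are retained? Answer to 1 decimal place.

11.4%

Need (A_new/A_old)^0.31 = 0.51, so A_new/A_old = 0.51^(1/0.31) = 0.51^3.226
ln(A_new/A_old) = ln 0.51 / 0.31 = -0.6733 / 0.31 = -2.1721
A_new/A_old = e^-2.1721 ≈ 0.1139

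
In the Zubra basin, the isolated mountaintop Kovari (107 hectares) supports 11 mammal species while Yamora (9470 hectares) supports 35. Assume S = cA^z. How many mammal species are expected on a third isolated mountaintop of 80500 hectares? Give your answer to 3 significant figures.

60.8

z = ln(35/11) / ln(9470/107) = 1.1575 / 4.4831 = 0.2582
c = 11 / 107^0.2582 = 11 / 3.342 = 3.292
S₃ = 3.292 × 80500^0.2582 = 3.292 × 18.48 ≈ 60.82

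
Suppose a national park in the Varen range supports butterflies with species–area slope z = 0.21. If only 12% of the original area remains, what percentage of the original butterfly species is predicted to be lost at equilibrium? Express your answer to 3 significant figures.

35.9%

S_new/S_old = (A_new/A_old)^z = 0.12^0.21
= exp(0.21 × ln 0.12) = exp(0.21 × -2.1203) = exp(-0.4453) ≈ 0.6407
Fraction lost = 1 − 0.6407 = 0.3593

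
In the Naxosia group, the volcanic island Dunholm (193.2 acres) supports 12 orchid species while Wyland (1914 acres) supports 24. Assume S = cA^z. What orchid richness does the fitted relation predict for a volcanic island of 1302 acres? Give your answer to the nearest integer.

z = ln(24/12) / ln(1914/193.2) = 0.6931 / 2.2932 = 0.3023
c = 12 / 193.2^0.3023 = 12 / 4.909 = 2.445
S₃ = 2.445 × 1302^0.3023 = 2.445 × 8.738 ≈ 21.36

21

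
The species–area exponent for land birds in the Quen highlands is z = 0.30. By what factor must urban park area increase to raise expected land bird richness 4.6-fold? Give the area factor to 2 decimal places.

161.88

(A₂/A₁)^0.3 = 4.6, so A₂/A₁ = 4.6^(1/0.3) = 4.6^3.333
ln(A₂/A₁) = ln 4.6 / 0.3 = 1.5261 / 0.3 = 5.0869
A₂/A₁ = e^5.0869 ≈ 161.9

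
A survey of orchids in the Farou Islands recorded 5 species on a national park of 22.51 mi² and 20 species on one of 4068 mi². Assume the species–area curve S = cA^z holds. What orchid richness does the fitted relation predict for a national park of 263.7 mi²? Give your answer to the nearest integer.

z = ln(20/5) / ln(4068/22.51) = 1.3863 / 5.1969 = 0.2668
c = 5 / 22.51^0.2668 = 5 / 2.295 = 2.179
S₃ = 2.179 × 263.7^0.2668 = 2.179 × 4.424 ≈ 9.64

10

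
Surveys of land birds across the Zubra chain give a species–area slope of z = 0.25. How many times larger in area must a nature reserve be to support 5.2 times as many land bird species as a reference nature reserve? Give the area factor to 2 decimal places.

731.16

(A₂/A₁)^0.25 = 5.2, so A₂/A₁ = 5.2^(1/0.25) = 5.2^4
ln(A₂/A₁) = ln 5.2 / 0.25 = 1.6487 / 0.25 = 6.5946
A₂/A₁ = e^6.5946 ≈ 731.2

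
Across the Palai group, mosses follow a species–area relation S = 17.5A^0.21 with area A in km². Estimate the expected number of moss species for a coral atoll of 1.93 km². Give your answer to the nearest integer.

S = 17.5 × 1.93^0.21 = 17.5 × 1.148 ≈ 20.09

20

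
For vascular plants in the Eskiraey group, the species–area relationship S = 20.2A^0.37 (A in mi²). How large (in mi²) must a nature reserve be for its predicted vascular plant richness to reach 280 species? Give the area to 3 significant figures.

280 = 20.2 × A^0.37  ⇒  A^0.37 = 280/20.2 = 13.86
ln A = ln(13.86) / 0.37 = 2.6291 / 0.37 = 7.1057
A = e^7.1057 ≈ 1219 mi²

1220 mi²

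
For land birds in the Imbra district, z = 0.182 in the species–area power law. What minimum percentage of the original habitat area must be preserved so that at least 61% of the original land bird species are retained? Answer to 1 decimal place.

6.6%

Need (A_new/A_old)^0.182 = 0.61, so A_new/A_old = 0.61^(1/0.182) = 0.61^5.495
ln(A_new/A_old) = ln 0.61 / 0.182 = -0.4943 / 0.182 = -2.7159
A_new/A_old = e^-2.7159 ≈ 0.06614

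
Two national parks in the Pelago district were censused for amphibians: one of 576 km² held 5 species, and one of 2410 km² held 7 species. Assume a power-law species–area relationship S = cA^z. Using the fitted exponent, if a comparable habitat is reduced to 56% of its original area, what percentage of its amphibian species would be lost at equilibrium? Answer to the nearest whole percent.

13%

z = ln(7/5) / ln(2410/576) = 0.3365 / 1.4313 = 0.2351
S_new/S_old = (A_new/A_old)^z = 0.56^0.2351 = exp(0.2351 × -0.5798) = 0.8726
Fraction lost = 1 − 0.8726 = 0.1274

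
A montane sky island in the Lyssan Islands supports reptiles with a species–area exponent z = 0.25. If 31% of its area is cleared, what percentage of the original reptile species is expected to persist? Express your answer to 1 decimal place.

91.1%

S_new/S_old = (A_new/A_old)^z = 0.69^0.25
= exp(0.25 × ln 0.69) = exp(0.25 × -0.3711) = exp(-0.0928) ≈ 0.9114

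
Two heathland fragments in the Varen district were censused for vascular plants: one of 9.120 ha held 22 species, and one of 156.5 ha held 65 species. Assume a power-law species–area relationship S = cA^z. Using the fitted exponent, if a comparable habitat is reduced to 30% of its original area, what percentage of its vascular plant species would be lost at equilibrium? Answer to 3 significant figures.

36.8%

z = ln(65/22) / ln(156.5/9.12) = 1.0833 / 2.8426 = 0.3811
S_new/S_old = (A_new/A_old)^z = 0.3^0.3811 = exp(0.3811 × -1.2040) = 0.632
Fraction lost = 1 − 0.632 = 0.368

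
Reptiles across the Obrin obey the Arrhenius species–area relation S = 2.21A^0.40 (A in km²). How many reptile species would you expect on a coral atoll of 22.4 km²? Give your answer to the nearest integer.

S = 2.21 × 22.4^0.4 = 2.21 × 3.468 ≈ 7.665

8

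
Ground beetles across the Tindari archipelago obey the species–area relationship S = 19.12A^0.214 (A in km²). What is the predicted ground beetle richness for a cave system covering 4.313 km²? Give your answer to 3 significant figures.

26.1

S = 19.12 × 4.313^0.214
ln S = ln 19.12 + 0.214 × ln 4.313 = 2.9507 + 0.214 × 1.4616 = 3.2635
S = e^3.2635 ≈ 26.14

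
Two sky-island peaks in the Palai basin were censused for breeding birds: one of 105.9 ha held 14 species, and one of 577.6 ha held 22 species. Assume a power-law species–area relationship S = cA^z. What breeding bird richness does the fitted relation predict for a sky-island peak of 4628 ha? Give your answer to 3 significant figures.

z = ln(22/14) / ln(577.6/105.9) = 0.4520 / 1.6964 = 0.2664
c = 14 / 105.9^0.2664 = 14 / 3.463 = 4.042
S₃ = 4.042 × 4628^0.2664 = 4.042 × 9.476 ≈ 38.3

38.3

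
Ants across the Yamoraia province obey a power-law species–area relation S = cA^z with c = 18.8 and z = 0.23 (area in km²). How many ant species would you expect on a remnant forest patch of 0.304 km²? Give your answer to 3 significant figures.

S = 18.8 × 0.304^0.23
ln S = ln 18.8 + 0.23 × ln 0.304 = 2.9339 + 0.23 × -1.1907 = 2.6600
S = e^2.6600 ≈ 14.3

14.3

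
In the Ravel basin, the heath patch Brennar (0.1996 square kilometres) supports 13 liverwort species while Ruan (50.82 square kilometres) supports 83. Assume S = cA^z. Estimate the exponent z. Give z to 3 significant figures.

0.335

Taking logs: ln S = ln c + z ln A, so z = (ln S₂ − ln S₁)/(ln A₂ − ln A₁).
z = ln(83/13) / ln(50.82/0.1996) = ln(6.385) / ln(254.6) = 1.8539 / 5.5397 = 0.3347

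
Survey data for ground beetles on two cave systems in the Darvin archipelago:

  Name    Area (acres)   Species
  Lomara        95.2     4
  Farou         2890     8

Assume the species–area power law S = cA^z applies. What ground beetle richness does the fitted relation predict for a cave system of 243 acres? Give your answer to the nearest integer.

5

z = ln(8/4) / ln(2890/95.2) = 0.6931 / 3.4130 = 0.2031
c = 4 / 95.2^0.2031 = 4 / 2.523 = 1.586
S₃ = 1.586 × 243^0.2031 = 1.586 × 3.051 ≈ 4.838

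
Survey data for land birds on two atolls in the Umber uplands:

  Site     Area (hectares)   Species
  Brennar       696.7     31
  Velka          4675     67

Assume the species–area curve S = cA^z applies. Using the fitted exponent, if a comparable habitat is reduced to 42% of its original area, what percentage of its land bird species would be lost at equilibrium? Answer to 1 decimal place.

29.6%

z = ln(67/31) / ln(4675/696.7) = 0.7707 / 1.9036 = 0.4049
S_new/S_old = (A_new/A_old)^z = 0.42^0.4049 = exp(0.4049 × -0.8675) = 0.7038
Fraction lost = 1 − 0.7038 = 0.2962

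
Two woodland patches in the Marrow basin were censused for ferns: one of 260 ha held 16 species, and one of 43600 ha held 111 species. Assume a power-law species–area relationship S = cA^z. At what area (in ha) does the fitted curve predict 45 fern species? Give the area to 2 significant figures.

4000 ha

z = ln(111/16) / ln(43600/260) = 1.9369 / 5.1221 = 0.3782
c = 16 / 260^0.3782 = 16 / 8.189 = 1.954
A = (45/1.954)^(1/0.3782) ⇒ ln A = ln(23.03)/0.3782 = 8.2952
A = e^8.2952 ≈ 4005 ha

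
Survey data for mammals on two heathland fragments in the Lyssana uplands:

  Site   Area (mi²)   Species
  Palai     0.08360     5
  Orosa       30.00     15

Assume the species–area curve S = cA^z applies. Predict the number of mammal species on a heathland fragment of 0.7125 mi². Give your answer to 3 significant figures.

z = ln(15/5) / ln(30/0.0836) = 1.0986 / 5.8829 = 0.1867
c = 5 / 0.0836^0.1867 = 5 / 0.6291 = 7.948
S₃ = 7.948 × 0.7125^0.1867 = 7.948 × 0.9387 ≈ 7.46

7.46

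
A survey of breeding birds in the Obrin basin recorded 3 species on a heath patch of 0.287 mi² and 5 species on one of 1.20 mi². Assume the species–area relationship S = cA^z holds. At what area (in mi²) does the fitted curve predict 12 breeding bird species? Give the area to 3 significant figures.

z = ln(5/3) / ln(1.2/0.287) = 0.5108 / 1.4306 = 0.3571
c = 3 / 0.287^0.3571 = 3 / 0.6404 = 4.685
A = (12/4.685)^(1/0.3571) ⇒ ln A = ln(2.561)/0.3571 = 2.6341
A = e^2.6341 ≈ 13.93 mi²

13.9 mi²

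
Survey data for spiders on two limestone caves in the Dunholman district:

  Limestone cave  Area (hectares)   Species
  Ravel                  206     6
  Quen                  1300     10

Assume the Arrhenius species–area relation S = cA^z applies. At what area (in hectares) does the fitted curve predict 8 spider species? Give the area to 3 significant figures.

z = ln(10/6) / ln(1300/206) = 0.5108 / 1.8422 = 0.2773
c = 6 / 206^0.2773 = 6 / 4.381 = 1.369
A = (8/1.369)^(1/0.2773) ⇒ ln A = ln(5.842)/0.2773 = 6.3654
A = e^6.3654 ≈ 581.4 hectares

581 hectares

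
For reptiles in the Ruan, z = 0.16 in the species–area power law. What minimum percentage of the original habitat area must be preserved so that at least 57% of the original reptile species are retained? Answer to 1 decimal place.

Need (A_new/A_old)^0.16 = 0.57, so A_new/A_old = 0.57^(1/0.16) = 0.57^6.25
ln(A_new/A_old) = ln 0.57 / 0.16 = -0.5621 / 0.16 = -3.5132
A_new/A_old = e^-3.5132 ≈ 0.0298

3.0%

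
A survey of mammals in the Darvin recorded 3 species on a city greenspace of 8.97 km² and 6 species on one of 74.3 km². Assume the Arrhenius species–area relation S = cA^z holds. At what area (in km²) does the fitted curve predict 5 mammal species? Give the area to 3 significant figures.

42.6 km²

z = ln(6/3) / ln(74.3/8.97) = 0.6931 / 2.1142 = 0.3278
c = 3 / 8.97^0.3278 = 3 / 2.053 = 1.461
A = (5/1.461)^(1/0.3278) ⇒ ln A = ln(3.422)/0.3278 = 3.7520
A = e^3.7520 ≈ 42.61 km²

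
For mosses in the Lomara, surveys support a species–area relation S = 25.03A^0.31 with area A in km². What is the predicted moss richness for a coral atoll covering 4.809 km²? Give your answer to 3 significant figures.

40.7

S = 25.03 × 4.809^0.31 = 25.03 × 1.627 ≈ 40.73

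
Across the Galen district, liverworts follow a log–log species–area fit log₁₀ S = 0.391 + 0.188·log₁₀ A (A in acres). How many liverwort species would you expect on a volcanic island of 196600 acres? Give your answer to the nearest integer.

24 species

S = 2.46 × 196600^0.188 = 2.46 × 9.89 ≈ 24.33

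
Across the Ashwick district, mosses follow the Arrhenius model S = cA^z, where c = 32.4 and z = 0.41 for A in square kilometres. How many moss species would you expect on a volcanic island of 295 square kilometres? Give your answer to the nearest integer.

334

S = 32.4 × 295^0.41
ln S = ln 32.4 + 0.41 × ln 295 = 3.4782 + 0.41 × 5.6870 = 5.8098
S = e^5.8098 ≈ 333.6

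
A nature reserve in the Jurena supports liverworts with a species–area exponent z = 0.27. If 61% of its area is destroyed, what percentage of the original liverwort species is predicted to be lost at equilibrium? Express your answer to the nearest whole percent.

22%

S_new/S_old = (A_new/A_old)^z = 0.39^0.27
= exp(0.27 × ln 0.39) = exp(0.27 × -0.9416) = exp(-0.2542) ≈ 0.7755
Fraction lost = 1 − 0.7755 = 0.2245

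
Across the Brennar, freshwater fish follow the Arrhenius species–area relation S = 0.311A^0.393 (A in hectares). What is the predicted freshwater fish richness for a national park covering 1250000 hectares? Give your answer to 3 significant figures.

77.4

S = 0.311 × 1250000^0.393 = 0.311 × 248.9 ≈ 77.42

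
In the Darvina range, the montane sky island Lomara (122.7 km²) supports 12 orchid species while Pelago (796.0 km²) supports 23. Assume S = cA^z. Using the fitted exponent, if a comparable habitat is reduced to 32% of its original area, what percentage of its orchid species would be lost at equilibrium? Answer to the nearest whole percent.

33%

z = ln(23/12) / ln(796/122.7) = 0.6506 / 1.8699 = 0.3479
S_new/S_old = (A_new/A_old)^z = 0.32^0.3479 = exp(0.3479 × -1.1394) = 0.6727
Fraction lost = 1 − 0.6727 = 0.3273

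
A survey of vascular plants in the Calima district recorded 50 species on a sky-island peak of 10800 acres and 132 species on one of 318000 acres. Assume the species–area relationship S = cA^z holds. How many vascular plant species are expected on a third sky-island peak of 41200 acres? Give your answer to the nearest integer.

z = ln(132/50) / ln(318000/10800) = 0.9708 / 3.3825 = 0.2870
c = 50 / 10800^0.2870 = 50 / 14.37 = 3.478
S₃ = 3.478 × 41200^0.2870 = 3.478 × 21.11 ≈ 73.43

73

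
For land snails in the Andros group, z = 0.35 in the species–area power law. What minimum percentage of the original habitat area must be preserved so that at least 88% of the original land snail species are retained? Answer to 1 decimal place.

69.4%

Need (A_new/A_old)^0.35 = 0.88, so A_new/A_old = 0.88^(1/0.35) = 0.88^2.857
ln(A_new/A_old) = ln 0.88 / 0.35 = -0.1278 / 0.35 = -0.3652
A_new/A_old = e^-0.3652 ≈ 0.694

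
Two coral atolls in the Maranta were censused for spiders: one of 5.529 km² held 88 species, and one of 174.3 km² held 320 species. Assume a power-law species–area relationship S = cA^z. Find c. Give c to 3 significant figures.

z = ln(S₂/S₁) / ln(A₂/A₁) = ln(320/88) / ln(174.3/5.529) = 1.2910 / 3.4508 = 0.3741
c = S₁ / A₁^z = 88 / 5.529^0.3741 = 88 / 1.896 = 46.41

46.4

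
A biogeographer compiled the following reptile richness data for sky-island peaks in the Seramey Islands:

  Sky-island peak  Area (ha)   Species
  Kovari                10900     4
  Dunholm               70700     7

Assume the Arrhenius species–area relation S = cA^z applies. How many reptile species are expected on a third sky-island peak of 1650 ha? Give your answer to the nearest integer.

2

z = ln(7/4) / ln(70700/10900) = 0.5596 / 1.8697 = 0.2993
c = 4 / 10900^0.2993 = 4 / 16.16 = 0.2475
S₃ = 0.2475 × 1650^0.2993 = 0.2475 × 9.184 ≈ 2.273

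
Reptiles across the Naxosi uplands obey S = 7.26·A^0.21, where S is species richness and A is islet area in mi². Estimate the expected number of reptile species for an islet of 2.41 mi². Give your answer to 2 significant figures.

S = 7.26 × 2.41^0.21
ln S = ln 7.26 + 0.21 × ln 2.41 = 1.9824 + 0.21 × 0.8796 = 2.1671
S = e^2.1671 ≈ 8.733

8.7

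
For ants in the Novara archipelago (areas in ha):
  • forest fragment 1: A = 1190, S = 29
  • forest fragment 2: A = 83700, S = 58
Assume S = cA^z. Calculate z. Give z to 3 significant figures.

0.163

Taking logs: ln S = ln c + z ln A, so z = (ln S₂ − ln S₁)/(ln A₂ − ln A₁).
z = ln(58/29) / ln(83700/1190) = ln(2) / ln(70.34) = 0.6931 / 4.2533 = 0.1630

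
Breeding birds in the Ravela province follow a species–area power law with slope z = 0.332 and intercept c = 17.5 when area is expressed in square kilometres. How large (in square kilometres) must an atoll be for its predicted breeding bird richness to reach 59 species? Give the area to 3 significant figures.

38.9 square kilometres

59 = 17.5 × A^0.332  ⇒  A^0.332 = 59/17.5 = 3.371
ln A = ln(3.371) / 0.332 = 1.2153 / 0.332 = 3.6607
A = e^3.6607 ≈ 38.89 square kilometres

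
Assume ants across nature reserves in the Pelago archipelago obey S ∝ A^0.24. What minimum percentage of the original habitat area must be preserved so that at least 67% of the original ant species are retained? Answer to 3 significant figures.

Need (A_new/A_old)^0.24 = 0.67, so A_new/A_old = 0.67^(1/0.24) = 0.67^4.167
ln(A_new/A_old) = ln 0.67 / 0.24 = -0.4005 / 0.24 = -1.6687
A_new/A_old = e^-1.6687 ≈ 0.1885

18.9%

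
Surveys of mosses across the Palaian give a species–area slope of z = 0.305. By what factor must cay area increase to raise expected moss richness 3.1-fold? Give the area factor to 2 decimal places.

40.83

(A₂/A₁)^0.305 = 3.1, so A₂/A₁ = 3.1^(1/0.305) = 3.1^3.279
ln(A₂/A₁) = ln 3.1 / 0.305 = 1.1314 / 0.305 = 3.7095
A₂/A₁ = e^3.7095 ≈ 40.83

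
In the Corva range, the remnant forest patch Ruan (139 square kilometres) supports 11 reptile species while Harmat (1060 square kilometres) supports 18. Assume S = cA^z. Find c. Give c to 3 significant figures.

z = ln(S₂/S₁) / ln(A₂/A₁) = ln(18/11) / ln(1060/139) = 0.4925 / 2.0316 = 0.2424
c = S₁ / A₁^z = 11 / 139^0.2424 = 11 / 3.307 = 3.326

3.33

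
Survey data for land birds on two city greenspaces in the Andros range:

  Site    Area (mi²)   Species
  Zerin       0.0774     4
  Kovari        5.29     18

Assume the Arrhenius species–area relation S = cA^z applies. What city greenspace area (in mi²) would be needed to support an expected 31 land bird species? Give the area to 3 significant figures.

24.4 mi²

z = ln(18/4) / ln(5.29/0.0774) = 1.5041 / 4.2246 = 0.3560
c = 4 / 0.0774^0.3560 = 4 / 0.4021 = 9.947
A = (31/9.947)^(1/0.3560) ⇒ ln A = ln(3.116)/0.3560 = 3.1927
A = e^3.1927 ≈ 24.35 mi²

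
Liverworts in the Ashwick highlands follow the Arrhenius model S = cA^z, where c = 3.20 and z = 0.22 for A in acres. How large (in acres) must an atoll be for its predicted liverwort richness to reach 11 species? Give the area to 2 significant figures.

11 = 3.2 × A^0.22  ⇒  A^0.22 = 11/3.2 = 3.438
ln A = ln(3.438) / 0.22 = 1.2347 / 0.22 = 5.6125
A = e^5.6125 ≈ 273.8 acres

270 acres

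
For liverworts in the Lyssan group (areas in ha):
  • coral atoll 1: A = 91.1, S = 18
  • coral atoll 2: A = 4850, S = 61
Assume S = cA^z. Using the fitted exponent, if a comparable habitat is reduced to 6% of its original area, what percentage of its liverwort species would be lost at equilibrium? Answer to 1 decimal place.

57.8%

z = ln(61/18) / ln(4850/91.1) = 1.2205 / 3.9748 = 0.3071
S_new/S_old = (A_new/A_old)^z = 0.06^0.3071 = exp(0.3071 × -2.8134) = 0.4215
Fraction lost = 1 − 0.4215 = 0.5785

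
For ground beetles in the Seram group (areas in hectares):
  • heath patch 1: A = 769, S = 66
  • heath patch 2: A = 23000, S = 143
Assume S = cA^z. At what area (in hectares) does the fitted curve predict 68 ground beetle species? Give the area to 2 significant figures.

z = ln(143/66) / ln(23000/769) = 0.7732 / 3.3982 = 0.2275
c = 66 / 769^0.2275 = 66 / 4.536 = 14.55
A = (68/14.55)^(1/0.2275) ⇒ ln A = ln(4.673)/0.2275 = 6.7763
A = e^6.7763 ≈ 876.8 hectares

880 hectares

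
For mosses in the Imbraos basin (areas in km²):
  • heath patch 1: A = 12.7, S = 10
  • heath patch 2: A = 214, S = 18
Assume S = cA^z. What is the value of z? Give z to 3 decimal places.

0.208

Taking logs: ln S = ln c + z ln A, so z = (ln S₂ − ln S₁)/(ln A₂ − ln A₁).
z = ln(18/10) / ln(214/12.7) = ln(1.8) / ln(16.85) = 0.5878 / 2.8244 = 0.2081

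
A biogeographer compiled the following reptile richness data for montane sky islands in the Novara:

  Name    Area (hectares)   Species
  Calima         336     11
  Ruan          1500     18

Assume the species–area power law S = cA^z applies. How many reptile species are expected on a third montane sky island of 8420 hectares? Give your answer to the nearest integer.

32

z = ln(18/11) / ln(1500/336) = 0.4925 / 1.4961 = 0.3292
c = 11 / 336^0.3292 = 11 / 6.786 = 1.621
S₃ = 1.621 × 8420^0.3292 = 1.621 × 19.59 ≈ 31.76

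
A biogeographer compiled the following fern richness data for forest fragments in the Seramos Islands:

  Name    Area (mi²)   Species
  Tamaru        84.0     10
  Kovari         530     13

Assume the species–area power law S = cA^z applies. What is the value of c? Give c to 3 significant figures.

5.32

z = ln(S₂/S₁) / ln(A₂/A₁) = ln(13/10) / ln(530/84) = 0.2624 / 1.8421 = 0.1424
c = S₁ / A₁^z = 10 / 84^0.1424 = 10 / 1.88 = 5.32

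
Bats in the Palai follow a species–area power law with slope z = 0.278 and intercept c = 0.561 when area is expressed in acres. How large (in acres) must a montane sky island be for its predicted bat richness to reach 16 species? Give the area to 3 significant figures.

172000 acres

16 = 0.561 × A^0.278  ⇒  A^0.278 = 16/0.561 = 28.52
ln A = ln(28.52) / 0.278 = 3.3506 / 0.278 = 12.0526
A = e^12.0526 ≈ 171545 acres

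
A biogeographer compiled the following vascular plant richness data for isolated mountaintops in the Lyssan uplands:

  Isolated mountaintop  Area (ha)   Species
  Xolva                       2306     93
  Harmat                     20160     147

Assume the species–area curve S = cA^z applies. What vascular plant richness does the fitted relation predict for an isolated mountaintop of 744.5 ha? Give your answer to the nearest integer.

73

z = ln(147/93) / ln(20160/2306) = 0.4578 / 2.1682 = 0.2112
c = 93 / 2306^0.2112 = 93 / 5.13 = 18.13
S₃ = 18.13 × 744.5^0.2112 = 18.13 × 4.04 ≈ 73.25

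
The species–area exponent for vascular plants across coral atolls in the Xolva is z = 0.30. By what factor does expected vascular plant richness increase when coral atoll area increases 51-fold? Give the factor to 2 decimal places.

3.25

S₂/S₁ = (A₂/A₁)^z = 51^0.3
ln(S₂/S₁) = 0.3 × ln 51 = 0.3 × 3.9318 = 1.1795
S₂/S₁ = e^1.1795 ≈ 3.253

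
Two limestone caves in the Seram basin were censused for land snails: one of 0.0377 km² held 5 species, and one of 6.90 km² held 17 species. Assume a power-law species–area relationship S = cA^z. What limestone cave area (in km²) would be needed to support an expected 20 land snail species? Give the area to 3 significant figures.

z = ln(17/5) / ln(6.9/0.0377) = 1.2238 / 5.2096 = 0.2349
c = 5 / 0.0377^0.2349 = 5 / 0.463 = 10.8
A = (20/10.8)^(1/0.2349) ⇒ ln A = ln(1.852)/0.2349 = 2.6234
A = e^2.6234 ≈ 13.78 km²

13.8 km²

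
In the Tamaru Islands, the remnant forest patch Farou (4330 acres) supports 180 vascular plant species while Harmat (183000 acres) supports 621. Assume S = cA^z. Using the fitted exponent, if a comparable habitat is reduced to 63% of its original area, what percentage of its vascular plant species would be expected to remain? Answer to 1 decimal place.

z = ln(621/180) / ln(183000/4330) = 1.2384 / 3.7439 = 0.3308
S_new/S_old = (A_new/A_old)^z = 0.63^0.3308 = exp(0.3308 × -0.4620) = 0.8583

85.8%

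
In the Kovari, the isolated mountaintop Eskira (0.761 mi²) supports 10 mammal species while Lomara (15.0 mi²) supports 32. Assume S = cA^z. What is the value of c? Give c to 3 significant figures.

11.1

z = ln(S₂/S₁) / ln(A₂/A₁) = ln(32/10) / ln(15/0.761) = 1.1632 / 2.9812 = 0.3902
c = S₁ / A₁^z = 10 / 0.761^0.3902 = 10 / 0.8989 = 11.12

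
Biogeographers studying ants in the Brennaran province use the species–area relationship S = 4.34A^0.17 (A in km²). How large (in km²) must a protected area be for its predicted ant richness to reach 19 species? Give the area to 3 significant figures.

19 = 4.34 × A^0.17  ⇒  A^0.17 = 19/4.34 = 4.378
ln A = ln(4.378) / 0.17 = 1.4766 / 0.17 = 8.6857
A = e^8.6857 ≈ 5918 km²

5920 km²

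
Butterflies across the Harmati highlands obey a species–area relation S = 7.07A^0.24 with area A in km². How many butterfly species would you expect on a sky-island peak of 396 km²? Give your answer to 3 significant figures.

29.7

S = 7.07 × 396^0.24 = 7.07 × 4.202 ≈ 29.71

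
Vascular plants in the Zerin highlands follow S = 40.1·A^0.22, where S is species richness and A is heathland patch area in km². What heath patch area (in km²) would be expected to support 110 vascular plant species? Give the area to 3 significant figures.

110 = 40.1 × A^0.22  ⇒  A^0.22 = 110/40.1 = 2.743
ln A = ln(2.743) / 0.22 = 1.0091 / 0.22 = 4.5868
A = e^4.5868 ≈ 98.18 km²

98.2 km²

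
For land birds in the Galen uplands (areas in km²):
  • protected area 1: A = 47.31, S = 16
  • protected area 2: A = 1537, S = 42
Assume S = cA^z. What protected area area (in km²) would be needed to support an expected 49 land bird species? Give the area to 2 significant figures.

2700 km²

z = ln(42/16) / ln(1537/47.31) = 0.9651 / 3.4809 = 0.2773
c = 16 / 47.31^0.2773 = 16 / 2.913 = 5.492
A = (49/5.492)^(1/0.2773) ⇒ ln A = ln(8.922)/0.2773 = 7.8936
A = e^7.8936 ≈ 2680 km²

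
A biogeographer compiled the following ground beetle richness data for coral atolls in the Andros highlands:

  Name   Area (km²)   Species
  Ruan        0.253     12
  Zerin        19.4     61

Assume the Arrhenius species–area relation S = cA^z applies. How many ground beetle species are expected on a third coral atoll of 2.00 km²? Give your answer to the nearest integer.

26

z = ln(61/12) / ln(19.4/0.253) = 1.6260 / 4.3396 = 0.3747
c = 12 / 0.253^0.3747 = 12 / 0.5975 = 20.08
S₃ = 20.08 × 2^0.3747 = 20.08 × 1.297 ≈ 26.04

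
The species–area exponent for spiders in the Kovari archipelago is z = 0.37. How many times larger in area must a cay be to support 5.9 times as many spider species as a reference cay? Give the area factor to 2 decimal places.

121.17

(A₂/A₁)^0.37 = 5.9, so A₂/A₁ = 5.9^(1/0.37) = 5.9^2.703
ln(A₂/A₁) = ln 5.9 / 0.37 = 1.7750 / 0.37 = 4.7972
A₂/A₁ = e^4.7972 ≈ 121.2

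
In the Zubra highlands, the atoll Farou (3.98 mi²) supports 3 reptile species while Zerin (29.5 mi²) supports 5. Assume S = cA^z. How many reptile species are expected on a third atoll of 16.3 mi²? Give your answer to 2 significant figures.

4.3

z = ln(5/3) / ln(29.5/3.98) = 0.5108 / 2.0031 = 0.2550
c = 3 / 3.98^0.2550 = 3 / 1.422 = 2.109
S₃ = 2.109 × 16.3^0.2550 = 2.109 × 2.038 ≈ 4.298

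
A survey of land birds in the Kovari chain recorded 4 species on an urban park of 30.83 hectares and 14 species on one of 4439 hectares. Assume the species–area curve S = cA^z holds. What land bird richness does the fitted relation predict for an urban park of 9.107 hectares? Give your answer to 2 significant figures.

z = ln(14/4) / ln(4439/30.83) = 1.2528 / 4.9697 = 0.2521
c = 4 / 30.83^0.2521 = 4 / 2.373 = 1.685
S₃ = 1.685 × 9.107^0.2521 = 1.685 × 1.745 ≈ 2.941

2.9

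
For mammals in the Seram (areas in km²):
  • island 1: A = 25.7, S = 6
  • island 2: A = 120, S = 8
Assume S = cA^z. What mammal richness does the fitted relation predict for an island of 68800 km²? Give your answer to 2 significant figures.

26

z = ln(8/6) / ln(120/25.7) = 0.2877 / 1.5410 = 0.1867
c = 6 / 25.7^0.1867 = 6 / 1.833 = 3.273
S₃ = 3.273 × 68800^0.1867 = 3.273 × 8 ≈ 26.18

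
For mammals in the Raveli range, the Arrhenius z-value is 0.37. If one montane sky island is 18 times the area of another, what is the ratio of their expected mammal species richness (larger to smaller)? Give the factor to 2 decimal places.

2.91

S₂/S₁ = (A₂/A₁)^z = 18^0.37
ln(S₂/S₁) = 0.37 × ln 18 = 0.37 × 2.8904 = 1.0694
S₂/S₁ = e^1.0694 ≈ 2.914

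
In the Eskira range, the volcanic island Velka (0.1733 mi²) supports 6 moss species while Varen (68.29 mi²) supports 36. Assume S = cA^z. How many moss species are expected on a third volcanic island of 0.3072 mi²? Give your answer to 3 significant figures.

7.12

z = ln(36/6) / ln(68.29/0.1733) = 1.7918 / 5.9765 = 0.2998
c = 6 / 0.1733^0.2998 = 6 / 0.5913 = 10.15
S₃ = 10.15 × 0.3072^0.2998 = 10.15 × 0.702 ≈ 7.123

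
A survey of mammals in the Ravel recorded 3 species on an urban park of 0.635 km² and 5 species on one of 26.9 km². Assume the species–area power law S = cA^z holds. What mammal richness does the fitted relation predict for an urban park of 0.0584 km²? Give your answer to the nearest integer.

z = ln(5/3) / ln(26.9/0.635) = 0.5108 / 3.7463 = 0.1364
c = 3 / 0.635^0.1364 = 3 / 0.94 = 3.192
S₃ = 3.192 × 0.0584^0.1364 = 3.192 × 0.6789 ≈ 2.167

2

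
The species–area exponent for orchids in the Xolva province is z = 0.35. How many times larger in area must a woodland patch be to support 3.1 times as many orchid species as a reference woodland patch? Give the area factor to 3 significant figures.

(A₂/A₁)^0.35 = 3.1, so A₂/A₁ = 3.1^(1/0.35) = 3.1^2.857
ln(A₂/A₁) = ln 3.1 / 0.35 = 1.1314 / 0.35 = 3.2326
A₂/A₁ = e^3.2326 ≈ 25.34

25.3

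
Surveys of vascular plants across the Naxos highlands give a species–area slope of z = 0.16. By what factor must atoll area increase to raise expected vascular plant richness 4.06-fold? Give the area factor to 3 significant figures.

6360

(A₂/A₁)^0.16 = 4.06, so A₂/A₁ = 4.06^(1/0.16) = 4.06^6.25
ln(A₂/A₁) = ln 4.06 / 0.16 = 1.4012 / 0.16 = 8.7574
A₂/A₁ = e^8.7574 ≈ 6358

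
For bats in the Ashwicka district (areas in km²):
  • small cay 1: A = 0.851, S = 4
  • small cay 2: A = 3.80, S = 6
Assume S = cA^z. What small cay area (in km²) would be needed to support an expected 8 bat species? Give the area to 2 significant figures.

11 km²

z = ln(6/4) / ln(3.8/0.851) = 0.4055 / 1.4963 = 0.2710
c = 4 / 0.851^0.2710 = 4 / 0.9572 = 4.179
A = (8/4.179)^(1/0.2710) ⇒ ln A = ln(1.914)/0.2710 = 2.3967
A = e^2.3967 ≈ 10.99 km²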